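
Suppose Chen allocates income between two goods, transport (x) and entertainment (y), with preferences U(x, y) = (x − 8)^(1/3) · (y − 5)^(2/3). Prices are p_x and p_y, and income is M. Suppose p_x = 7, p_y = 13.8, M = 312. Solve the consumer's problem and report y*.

y* = 14.0338

Let x' = x−8, y' = y−5. MRS = (1/2)·y'/x' = p_x/p_y.
After buying the subsistence bundle (8, 5), a share 1/3 of the remaining income goes to x: x* = 8 + 1/3·(M − 8p_x − 5p_y)/p_x.
Discretionary income = 312 − 8·7 − 5·13.8 = 187; y* = 5 + 2/3·187/13.8 = 14.0338.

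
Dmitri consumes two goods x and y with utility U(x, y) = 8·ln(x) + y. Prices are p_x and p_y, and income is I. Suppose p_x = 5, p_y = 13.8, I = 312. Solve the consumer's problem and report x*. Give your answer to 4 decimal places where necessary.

x* = 22.08

Set MRS = p_x/p_y: (8/x)/1 = p_x/p_y.
So x*(p_x,p_y) = 8·p_y/p_x, independent of income; and y* = (I − 8·p_y)/p_y.
At the given prices: x* = 8·13.8/5 = 22.08.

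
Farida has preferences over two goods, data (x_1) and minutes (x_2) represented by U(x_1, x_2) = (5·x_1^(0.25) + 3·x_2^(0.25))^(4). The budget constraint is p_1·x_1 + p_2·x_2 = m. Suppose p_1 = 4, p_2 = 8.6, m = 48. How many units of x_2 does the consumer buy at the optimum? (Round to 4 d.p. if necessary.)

x_2* = 1.572

From the CES first-order condition, (5/3)·(x_2/x_1)^(0.75) = p_1/p_2.
Hence x_2/x_1 = ((3/5)·p_1/p_2)^(1/(0.75)), i.e. raised to the 4/3 power.
Substitute x_2 = (x_2/x_1)·x_1 into the budget: x_1* = m/(p_1 + p_2·(x_2/x_1)).
Numerically x_2/x_1 = 0.182369, so x_1* = 48/(4 + 8.6·0.182369) = 8.6201 and x_2* = 0.182369·8.6201 = 1.572.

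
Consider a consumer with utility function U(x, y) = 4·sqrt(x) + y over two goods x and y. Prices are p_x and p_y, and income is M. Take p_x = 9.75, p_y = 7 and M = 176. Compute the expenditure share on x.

share on x = 0.1142

MU_x = 2/√x, MU_y = 1. Tangency: 2/√x = p_x/p_y.
Thus x* = (2·p_y/p_x)² — independent of M — with the rest of income spent on y.
Plugging in: x* = (2·7/9.75)² = 2.0618, y* = 22.2711.
Expenditure on x: 9.75·2.0618 = 20.1026; share = 0.1142.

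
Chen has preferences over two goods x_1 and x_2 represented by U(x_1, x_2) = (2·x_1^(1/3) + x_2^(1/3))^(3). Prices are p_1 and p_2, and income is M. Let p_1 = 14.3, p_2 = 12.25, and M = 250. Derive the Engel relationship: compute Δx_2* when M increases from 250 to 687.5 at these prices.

MU_x_1 ∝ 2·x_1^(-2/3), MU_x_2 ∝ x_2^(-2/3), so MRS = 2·(x_2/x_1)^(2/3) = p_1/p_2.
Hence x_2/x_1 = ((1/2)·p_1/p_2)^(1/(2/3)), i.e. raised to the 1.5 power.
With the ratio pinned down, the budget gives x_1* = M/(p_1 + p_2·(x_2/x_1)) and x_2* = (x_2/x_1)·x_1*.
Numerically x_2/x_1 = 0.445918, so x_1* = 250/(14.3 + 12.25·0.445918) = 12.6502 and x_2* = 0.445918·12.6502 = 5.641.
At M' = 687.5: x_2* = 15.5126. Change: 15.5126 − 5.641 = 9.8717.

Δx_2* = 9.8717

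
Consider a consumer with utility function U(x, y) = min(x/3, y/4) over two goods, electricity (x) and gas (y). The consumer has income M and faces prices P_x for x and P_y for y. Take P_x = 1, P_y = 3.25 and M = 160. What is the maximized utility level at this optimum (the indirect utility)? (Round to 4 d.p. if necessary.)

V = 10

Demand: x*(P_x,P_y,M) = 3·M/(3·P_x + 4·P_y), y* = 4·M/(3·P_x + 4·P_y).
Here 3·1 + 4·3.25 = 16, giving x* = 30 and y* = 40.
Utility at the optimum: U(30, 40) = 10.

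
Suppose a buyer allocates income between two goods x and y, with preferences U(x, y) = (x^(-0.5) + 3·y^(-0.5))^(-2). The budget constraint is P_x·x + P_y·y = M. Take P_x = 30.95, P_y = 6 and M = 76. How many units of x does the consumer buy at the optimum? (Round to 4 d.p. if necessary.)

x* = 1.1142

From the CES first-order condition, (1/3)·(y/x)^(1.5) = P_x/P_y.
Hence y/x = (3·P_x/P_y)^(1/(1.5)), i.e. raised to the 2/3 power.
With the ratio pinned down, the budget gives x* = M/(P_x + P_y·(y/x)) and y* = (y/x)·x*.
Numerically y/x = 6.209936, so x* = 76/(30.95 + 6·6.209936) = 1.1142.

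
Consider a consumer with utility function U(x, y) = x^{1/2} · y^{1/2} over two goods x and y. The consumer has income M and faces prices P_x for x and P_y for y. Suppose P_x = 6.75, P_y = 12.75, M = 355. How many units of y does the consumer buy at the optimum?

The MRS is y/x. Set MRS = P_x/P_y.
So 0.5·P_y·y = 0.5·P_x·x; combined with the budget, a share 0.5 of income goes to x.
Demand: x*(P_x,P_y,M) = 0.5·M/P_x and y* = 0.5·M/P_y.
At P_x=6.75, P_y=12.75, M=355: y* = 0.5·355/12.75 = 13.9216.

y* = 13.9216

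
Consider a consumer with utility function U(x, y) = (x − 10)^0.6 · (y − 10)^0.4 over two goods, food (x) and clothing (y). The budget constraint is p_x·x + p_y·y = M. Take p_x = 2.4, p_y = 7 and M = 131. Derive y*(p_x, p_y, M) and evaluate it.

y* = 12.1143

MRS = (3/2)·(y−10)/(x−10). Tangency with p_x/p_y gives y−10 = (2/3)·(p_x/p_y)·(x−10).
After buying the subsistence bundle (10, 10), a share 0.6 of the remaining income goes to x: x* = 10 + 0.6·(M − 10p_x − 10p_y)/p_x.
Discretionary income = 131 − 10·2.4 − 10·7 = 37; y* = 10 + 0.4·37/7 = 12.1143.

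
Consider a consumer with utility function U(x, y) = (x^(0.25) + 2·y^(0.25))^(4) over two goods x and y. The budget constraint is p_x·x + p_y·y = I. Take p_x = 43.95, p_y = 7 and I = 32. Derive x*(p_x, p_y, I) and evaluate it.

x* = 0.1289

From the CES first-order condition, (1/2)·(y/x)^(0.75) = p_x/p_y.
Solve for the ratio: y/x = [2·p_x/p_y]^(4/3).
Substitute y = (y/x)·x into the budget: x* = I/(p_x + p_y·(y/x)).
Numerically y/x = 29.186887, so x* = 32/(43.95 + 7·29.186887) = 0.1289.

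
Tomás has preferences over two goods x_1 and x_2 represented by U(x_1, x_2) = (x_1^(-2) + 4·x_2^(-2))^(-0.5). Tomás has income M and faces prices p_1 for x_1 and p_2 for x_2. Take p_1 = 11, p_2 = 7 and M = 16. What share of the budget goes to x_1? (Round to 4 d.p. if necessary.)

MRS = MU_x_1/MU_x_2 = (1/4)·(x_2/x_1)^(3). Set equal to p_1/p_2.
Hence x_2/x_1 = (4·p_1/p_2)^(1/(3)), i.e. raised to the 1/3 power.
With the ratio pinned down, the budget gives x_1* = M/(p_1 + p_2·(x_2/x_1)) and x_2* = (x_2/x_1)·x_1*.
Numerically x_2/x_1 = 1.845518, so x_1* = 16/(11 + 7·1.845518) = 0.6689 and x_2* = 1.845518·0.6689 = 1.2345.
Expenditure on x_1: 11·0.6689 = 7.3583; share = 0.4599.

share on x_1 = 0.4599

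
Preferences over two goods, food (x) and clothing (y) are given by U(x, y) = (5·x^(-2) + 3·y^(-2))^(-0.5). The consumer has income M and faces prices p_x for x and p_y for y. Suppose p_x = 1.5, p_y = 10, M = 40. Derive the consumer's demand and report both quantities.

x* = 6.6874, y* = 2.9969

MU_x ∝ 5·x^(-3), MU_y ∝ 3·y^(-3), so MRS = (5/3)·(y/x)^(3) = p_x/p_y.
Hence y/x = ((3/5)·p_x/p_y)^(1/(3)), i.e. raised to the 1/3 power.
Substitute y = (y/x)·x into the budget: x* = M/(p_x + p_y·(y/x)).
Numerically y/x = 0.44814, so x* = 40/(1.5 + 10·0.44814) = 6.6874 and y* = 0.44814·6.6874 = 2.9969.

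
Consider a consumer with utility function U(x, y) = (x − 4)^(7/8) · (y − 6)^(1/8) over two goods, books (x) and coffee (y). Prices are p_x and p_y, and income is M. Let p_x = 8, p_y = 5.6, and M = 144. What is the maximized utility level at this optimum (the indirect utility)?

Let x' = x−4, y' = y−6. MRS = 7·y'/x' = p_x/p_y.
After buying the subsistence bundle (4, 6), a share 0.875 of the remaining income goes to x: x* = 4 + 0.875·(M − 4p_x − 6p_y)/p_x.
Discretionary income = 144 − 4·8 − 6·5.6 = 78.4; x* = 4 + 0.875·78.4/8 = 12.575; y* = 6 + 0.125·78.4/5.6 = 7.75.
Utility at the optimum: U(12.575, 7.75) = 7.0301.

V = 7.0301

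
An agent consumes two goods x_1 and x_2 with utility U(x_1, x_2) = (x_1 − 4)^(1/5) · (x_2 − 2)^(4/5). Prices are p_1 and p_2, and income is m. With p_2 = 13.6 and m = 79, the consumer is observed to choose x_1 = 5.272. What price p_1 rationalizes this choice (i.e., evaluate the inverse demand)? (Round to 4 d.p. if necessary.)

p_1 = 5

This is Cobb-Douglas in (x_1−4, x_2−2): tangency gives 0.2·p_2·(x_2−2) = 0.8·p_1·(x_1−4).
After buying the subsistence bundle (4, 2), a share 0.2 of the remaining income goes to x_1: x_1* = 4 + 0.2·(m − 4p_1 − 2p_2)/p_1.
Set x_1* = 5.272 in the demand function and solve for p_1: p_1 = 5.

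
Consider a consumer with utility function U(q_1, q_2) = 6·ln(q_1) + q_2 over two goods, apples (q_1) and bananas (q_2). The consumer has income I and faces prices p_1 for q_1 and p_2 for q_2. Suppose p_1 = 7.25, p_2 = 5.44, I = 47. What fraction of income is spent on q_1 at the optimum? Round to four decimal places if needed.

So q_1*(p_1,p_2) = 6·p_2/p_1, independent of income; and q_2* = (I − 6·p_2)/p_2.
At the given prices: q_1* = 6·5.44/7.25 = 4.5021, and q_2* = 2.6397.
Expenditure on q_1: 7.25·4.5021 = 32.64; share = 0.6945.

share on q_1 = 0.6945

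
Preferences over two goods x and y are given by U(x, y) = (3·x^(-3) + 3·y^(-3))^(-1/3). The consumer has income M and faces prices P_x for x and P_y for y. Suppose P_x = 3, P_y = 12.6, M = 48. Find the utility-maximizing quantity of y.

MRS = MU_x/MU_y = (y/x)^(4). Set equal to P_x/P_y.
Hence y/x = (P_x/P_y)^(1/(4)), i.e. raised to the 0.25 power.
Substitute y = (y/x)·x into the budget: x* = M/(P_x + P_y·(y/x)).
Numerically y/x = 0.698534, so x* = 48/(3 + 12.6·0.698534) = 4.0673 and y* = 0.698534·4.0673 = 2.8411.

y* = 2.8411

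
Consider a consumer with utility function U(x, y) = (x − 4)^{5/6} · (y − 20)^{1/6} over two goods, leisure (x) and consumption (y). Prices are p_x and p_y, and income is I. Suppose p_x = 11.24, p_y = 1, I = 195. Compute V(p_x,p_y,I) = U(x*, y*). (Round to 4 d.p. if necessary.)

Discretionary income = 195 − 4·11.24 − 20·1 = 130.04; x* = 4 + 5/6·130.04/11.24 = 13.6412; y* = 20 + 1/6·130.04/1 = 41.6733.
Utility at the optimum: U(13.6412, 41.6733) = 11.0347.

V = 11.0347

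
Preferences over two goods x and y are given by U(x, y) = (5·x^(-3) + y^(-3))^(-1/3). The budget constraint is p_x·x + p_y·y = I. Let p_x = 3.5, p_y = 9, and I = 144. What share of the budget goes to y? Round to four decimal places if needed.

From the CES first-order condition, 5·(y/x)^(4) = p_x/p_y.
Solve for the ratio: y/x = [(1/5)·p_x/p_y]^(0.25).
Substitute y = (y/x)·x into the budget: x* = I/(p_x + p_y·(y/x)).
Numerically y/x = 0.528097, so x* = 144/(3.5 + 9·0.528097) = 17.4485 and y* = 0.528097·17.4485 = 9.2145.
Expenditure on y: 9·9.2145 = 82.9304; share = 0.5759.

share on y = 0.5759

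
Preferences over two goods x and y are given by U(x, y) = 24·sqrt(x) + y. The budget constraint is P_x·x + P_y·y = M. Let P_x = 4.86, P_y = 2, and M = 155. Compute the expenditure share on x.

share on x = 0.7646

Utility is quasi-linear in y; the FOC for x is 12/√x = P_x/P_y.
Solve: √x = 12·P_y/P_x, so x*(P_x,P_y) = (12·P_y/P_x)², and y* = (M − P_x·x*)/P_y.
Plugging in: x* = (12·2/4.86)² = 24.3865, y* = 18.2407.
Expenditure on x: 4.86·24.3865 = 118.5185; share = 0.7646.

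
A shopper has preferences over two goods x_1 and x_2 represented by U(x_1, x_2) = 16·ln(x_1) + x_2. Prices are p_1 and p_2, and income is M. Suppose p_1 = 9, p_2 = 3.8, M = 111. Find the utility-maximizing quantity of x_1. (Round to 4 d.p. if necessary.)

x_1* = 6.7556

MU_x_1 = 16/x_1, MU_x_2 = 1. Tangency: 16/x_1 = p_1/p_2.
So x_1*(p_1,p_2) = 16·p_2/p_1, independent of income; and x_2* = (M − 16·p_2)/p_2.
At the given prices: x_1* = 16·3.8/9 = 6.7556.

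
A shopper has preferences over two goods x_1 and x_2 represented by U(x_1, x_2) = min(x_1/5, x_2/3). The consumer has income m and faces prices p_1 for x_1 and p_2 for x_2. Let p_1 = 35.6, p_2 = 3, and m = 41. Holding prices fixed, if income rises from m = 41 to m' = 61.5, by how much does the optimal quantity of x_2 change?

Δx_2* = 0.3289

With perfect complements, no substitution: consume in ratio x_1:x_2 = 5:3.
Budget: p_1·x_1 + p_2·(3/5)·x_1 = m, so (5·p_1 + 3·p_2)·x_1 = 5·m.
Demand: x_1*(p_1,p_2,m) = 5·m/(5·p_1 + 3·p_2), x_2* = 3·m/(5·p_1 + 3·p_2).
Here 5·35.6 + 3·3 = 187, giving x_2* = 0.6578.
At m' = 61.5: x_2* = 0.9866. Change: 0.9866 − 0.6578 = 0.3289.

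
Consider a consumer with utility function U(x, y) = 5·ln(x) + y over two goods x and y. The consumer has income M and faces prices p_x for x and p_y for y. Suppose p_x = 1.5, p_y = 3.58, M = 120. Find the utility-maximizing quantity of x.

x* = 11.9333

MU_x = 5/x, MU_y = 1. Tangency: 5/x = p_x/p_y.
So x*(p_x,p_y) = 5·p_y/p_x, independent of income; and y* = (M − 5·p_y)/p_y.
At the given prices: x* = 5·3.58/1.5 = 11.9333.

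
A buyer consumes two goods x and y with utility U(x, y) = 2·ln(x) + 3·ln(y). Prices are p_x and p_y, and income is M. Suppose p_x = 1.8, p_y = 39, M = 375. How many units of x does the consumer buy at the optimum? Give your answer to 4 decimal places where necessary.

x* = 83.3333

MU_x/MU_y = (2·y)/(3·x); tangency sets this equal to p_x/p_y.
Rearranging, p_y·y = (3/2)·p_x·x. Substituting into the budget gives p_x·x·(1 + (3/2)) = M.
Demand: x*(p_x,p_y,M) = 0.4·M/p_x and y* = 0.6·M/p_y.
At p_x=1.8, p_y=39, M=375: x* = 0.4·375/1.8 = 83.3333.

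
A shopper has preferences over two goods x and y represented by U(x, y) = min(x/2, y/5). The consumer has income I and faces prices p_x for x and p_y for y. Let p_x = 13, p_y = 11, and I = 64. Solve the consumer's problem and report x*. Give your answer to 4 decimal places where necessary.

x* = 1.5802

With perfect complements, no substitution: consume in ratio x:y = 2:5.
Budget: p_x·x + p_y·(5/2)·x = I, so (2·p_x + 5·p_y)·x = 2·I.
Demand: x*(p_x,p_y,I) = 2·I/(2·p_x + 5·p_y), y* = 5·I/(2·p_x + 5·p_y).
Here 2·13 + 5·11 = 81, giving x* = 1.5802.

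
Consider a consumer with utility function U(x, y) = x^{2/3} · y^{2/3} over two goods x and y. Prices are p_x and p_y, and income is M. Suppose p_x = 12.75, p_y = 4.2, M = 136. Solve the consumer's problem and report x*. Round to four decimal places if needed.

MU_x/MU_y = (2/3·y)/(2/3·x); tangency sets this equal to p_x/p_y.
Rearranging, p_y·y = p_x·x. Substituting into the budget gives p_x·x·(1 + 1) = M.
Demand: x*(p_x,p_y,M) = 0.5·M/p_x and y* = 0.5·M/p_y.
At p_x=12.75, p_y=4.2, M=136: x* = 0.5·136/12.75 = 5.3333.

x* = 5.3333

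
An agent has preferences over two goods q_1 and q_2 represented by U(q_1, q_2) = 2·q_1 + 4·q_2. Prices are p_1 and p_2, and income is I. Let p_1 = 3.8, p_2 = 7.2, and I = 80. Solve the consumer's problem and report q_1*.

q_1* = 0

q_2 gives more utility per dollar, so spend all income on q_2: q_2* = I/p_2, q_1* = 0.
Numerically: q_1* = 0, q_2* = 11.1111.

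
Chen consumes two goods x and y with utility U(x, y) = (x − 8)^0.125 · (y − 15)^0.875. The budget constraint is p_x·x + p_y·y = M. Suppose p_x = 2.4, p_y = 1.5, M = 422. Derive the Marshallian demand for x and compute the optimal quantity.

x* = 27.8073

MRS = (1/7)·(y−15)/(x−8). Tangency with p_x/p_y gives y−15 = 7·(p_x/p_y)·(x−8).
Substituting into the budget: x* = 8 + 0.125·(M − 8·p_x − 15·p_y)/p_x, and y* = 15 + 0.875·(…)/p_y.
Discretionary income = 422 − 8·2.4 − 15·1.5 = 380.3; x* = 8 + 0.125·380.3/2.4 = 27.8073.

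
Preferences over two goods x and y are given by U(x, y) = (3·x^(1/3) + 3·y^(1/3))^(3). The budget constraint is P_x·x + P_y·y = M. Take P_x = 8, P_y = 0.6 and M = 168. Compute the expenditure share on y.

share on y = 0.785

MU_x ∝ 3·x^(-2/3), MU_y ∝ 3·y^(-2/3), so MRS = (y/x)^(2/3) = P_x/P_y.
Hence y/x = (P_x/P_y)^(1/(2/3)), i.e. raised to the 1.5 power.
Substitute y = (y/x)·x into the budget: x* = M/(P_x + P_y·(y/x)).
Numerically y/x = 48.68645, so x* = 168/(8 + 0.6·48.68645) = 4.5147 and y* = 48.68645·4.5147 = 219.8042.
Expenditure on y: 0.6·219.8042 = 131.8825; share = 0.785.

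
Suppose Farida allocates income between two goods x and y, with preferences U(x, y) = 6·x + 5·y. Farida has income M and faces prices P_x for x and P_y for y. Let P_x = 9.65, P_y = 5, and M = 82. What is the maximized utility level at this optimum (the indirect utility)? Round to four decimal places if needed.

Perfect substitutes: compare marginal utility per dollar. 6/P_x vs 5/P_y → 0.6218 vs 1.
y gives more utility per dollar, so spend all income on y: y* = M/P_y, x* = 0.
Numerically: x* = 0, y* = 16.4.
Utility at the optimum: U(0, 16.4) = 82.

V = 82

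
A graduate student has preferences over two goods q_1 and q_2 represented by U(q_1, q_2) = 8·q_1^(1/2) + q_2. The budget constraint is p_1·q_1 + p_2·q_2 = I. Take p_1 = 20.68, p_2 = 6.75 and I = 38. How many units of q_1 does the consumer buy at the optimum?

Utility is quasi-linear in q_2; the FOC for q_1 is 4/√q_1 = p_1/p_2.
Thus q_1* = (4·p_2/p_1)² — independent of I — with the rest of income spent on q_2.
Plugging in: q_1* = (4·6.75/20.68)² = 1.7046.

q_1* = 1.7046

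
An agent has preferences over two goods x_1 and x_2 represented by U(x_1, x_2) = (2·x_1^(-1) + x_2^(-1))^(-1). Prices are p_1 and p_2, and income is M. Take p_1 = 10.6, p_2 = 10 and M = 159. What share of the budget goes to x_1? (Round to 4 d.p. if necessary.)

Numerically x_2/x_1 = 0.728011, so x_1* = 159/(10.6 + 10·0.728011) = 8.8926 and x_2* = 0.728011·8.8926 = 6.4739.
Expenditure on x_1: 10.6·8.8926 = 94.2612; share = 0.5928.

share on x_1 = 0.5928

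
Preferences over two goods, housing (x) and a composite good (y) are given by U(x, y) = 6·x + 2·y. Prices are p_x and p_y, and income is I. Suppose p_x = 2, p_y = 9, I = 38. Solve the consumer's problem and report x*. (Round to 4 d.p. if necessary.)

Perfect substitutes: compare marginal utility per dollar. 6/p_x vs 2/p_y → 3 vs 0.2222.
x gives more utility per dollar, so spend all income on x: x* = I/p_x, y* = 0.
Numerically: x* = 19, y* = 0.

x* = 19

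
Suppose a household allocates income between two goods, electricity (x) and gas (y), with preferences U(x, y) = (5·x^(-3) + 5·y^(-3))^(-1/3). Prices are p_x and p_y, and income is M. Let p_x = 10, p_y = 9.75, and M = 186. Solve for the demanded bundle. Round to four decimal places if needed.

MRS = MU_x/MU_y = (y/x)^(4). Set equal to p_x/p_y.
Solve for the ratio: y/x = [p_x/p_y]^(0.25).
With the ratio pinned down, the budget gives x* = M/(p_x + p_y·(y/x)) and y* = (y/x)·x*.
Numerically y/x = 1.00635, so x* = 186/(10 + 9.75·1.00635) = 9.3883 and y* = 1.00635·9.3883 = 9.4479.

x* = 9.3883, y* = 9.4479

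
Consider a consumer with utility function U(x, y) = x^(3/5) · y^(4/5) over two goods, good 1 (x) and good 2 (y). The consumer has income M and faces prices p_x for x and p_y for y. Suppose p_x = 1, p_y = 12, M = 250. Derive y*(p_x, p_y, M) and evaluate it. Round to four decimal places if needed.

y* = 11.9048

Demand: x*(p_x,p_y,M) = 3/7·M/p_x and y* = 4/7·M/p_y.
At p_x=1, p_y=12, M=250: y* = 4/7·250/12 = 11.9048.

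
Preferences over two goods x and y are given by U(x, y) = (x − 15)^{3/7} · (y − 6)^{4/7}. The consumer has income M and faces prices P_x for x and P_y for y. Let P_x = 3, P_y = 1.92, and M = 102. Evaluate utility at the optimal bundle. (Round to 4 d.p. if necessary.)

V = 9.8826

Let x' = x−15, y' = y−6. MRS = (3/4)·y'/x' = P_x/P_y.
Substituting into the budget: x* = 15 + 3/7·(M − 15·P_x − 6·P_y)/P_x, and y* = 6 + 4/7·(…)/P_y.
Discretionary income = 102 − 15·3 − 6·1.92 = 45.48; x* = 15 + 3/7·45.48/3 = 21.4971; y* = 6 + 4/7·45.48/1.92 = 19.5357.
Utility at the optimum: U(21.4971, 19.5357) = 9.8826.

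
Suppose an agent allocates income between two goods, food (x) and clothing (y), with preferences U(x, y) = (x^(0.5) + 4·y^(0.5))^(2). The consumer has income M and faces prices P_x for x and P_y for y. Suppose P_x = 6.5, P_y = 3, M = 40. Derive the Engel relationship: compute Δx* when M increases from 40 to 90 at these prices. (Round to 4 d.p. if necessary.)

Δx* = 0.2157

With the ratio pinned down, the budget gives x* = M/(P_x + P_y·(y/x)) and y* = (y/x)·x*.
Numerically y/x = 75.111111, so x* = 40/(6.5 + 3·75.111111) = 0.1725.
At M' = 90: x* = 0.3882. Change: 0.3882 − 0.1725 = 0.2157.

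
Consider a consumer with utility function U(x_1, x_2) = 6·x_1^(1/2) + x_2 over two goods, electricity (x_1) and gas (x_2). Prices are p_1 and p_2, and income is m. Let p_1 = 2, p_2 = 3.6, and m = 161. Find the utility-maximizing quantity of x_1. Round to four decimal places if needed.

x_1* = 29.16

Solve: √x_1 = 3·p_2/p_1, so x_1*(p_1,p_2) = (3·p_2/p_1)², and x_2* = (m − p_1·x_1*)/p_2.
Plugging in: x_1* = (3·3.6/2)² = 29.16.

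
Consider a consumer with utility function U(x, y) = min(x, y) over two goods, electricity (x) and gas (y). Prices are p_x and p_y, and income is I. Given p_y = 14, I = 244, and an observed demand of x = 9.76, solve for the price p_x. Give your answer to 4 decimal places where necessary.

p_x = 11

With perfect complements, no substitution: consume in ratio x:y = 1:1.
Budget: p_x·x + p_y·x = I, so (p_x + p_y)·x = I.
Demand: x*(p_x,p_y,I) = I/(p_x + p_y), y* = I/(p_x + p_y).
Set x* = 9.76 in the demand function and solve for p_x: p_x = 11.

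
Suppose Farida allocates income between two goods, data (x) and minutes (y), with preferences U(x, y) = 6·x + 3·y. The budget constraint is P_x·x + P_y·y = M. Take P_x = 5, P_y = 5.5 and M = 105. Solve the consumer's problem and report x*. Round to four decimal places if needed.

x* = 21

Perfect substitutes: compare marginal utility per dollar. 6/P_x vs 3/P_y → 1.2 vs 0.5455.
x gives more utility per dollar, so spend all income on x: x* = M/P_x, y* = 0.
Numerically: x* = 21, y* = 0.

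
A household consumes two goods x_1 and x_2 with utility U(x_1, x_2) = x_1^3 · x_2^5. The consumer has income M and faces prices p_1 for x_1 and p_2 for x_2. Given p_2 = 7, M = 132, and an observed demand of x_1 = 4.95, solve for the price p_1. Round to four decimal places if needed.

p_1 = 10

Tangency: MRS = (3/5)·x_2/x_1 = p_1/p_2.
Rearranging, p_2·x_2 = (5/3)·p_1·x_1. Substituting into the budget gives p_1·x_1·(1 + (5/3)) = M.
Demand: x_1*(p_1,p_2,M) = 0.375·M/p_1 and x_2* = 0.625·M/p_2.
Set x_1* = 4.95 in the demand function and solve for p_1: p_1 = 10.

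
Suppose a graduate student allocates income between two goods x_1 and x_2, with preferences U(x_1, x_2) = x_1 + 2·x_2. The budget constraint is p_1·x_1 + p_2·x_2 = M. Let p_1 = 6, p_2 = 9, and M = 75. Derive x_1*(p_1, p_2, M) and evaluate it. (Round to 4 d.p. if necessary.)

x_1* = 0

Perfect substitutes: compare marginal utility per dollar. 1/p_1 vs 2/p_2 → 0.1667 vs 0.2222.
x_2 gives more utility per dollar, so spend all income on x_2: x_2* = M/p_2, x_1* = 0.
Numerically: x_1* = 0, x_2* = 8.3333.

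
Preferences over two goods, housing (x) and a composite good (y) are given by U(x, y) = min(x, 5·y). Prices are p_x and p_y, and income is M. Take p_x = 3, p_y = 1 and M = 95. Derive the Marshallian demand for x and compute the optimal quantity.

With perfect complements, no substitution: consume in ratio x:y = 5:1.
Budget: p_x·x + p_y·(1/5)·x = M, so (5·p_x + p_y)·x = 5·M.
Demand: x*(p_x,p_y,M) = 5·M/(5·p_x + p_y), y* = M/(5·p_x + p_y).
Here 5·3 + 1 = 16, giving x* = 29.6875.

x* = 29.6875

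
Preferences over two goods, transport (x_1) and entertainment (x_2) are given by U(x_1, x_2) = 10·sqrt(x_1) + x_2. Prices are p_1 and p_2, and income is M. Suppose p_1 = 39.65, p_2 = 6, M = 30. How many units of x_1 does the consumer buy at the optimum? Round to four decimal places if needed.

Set MRS = p_1/p_2: 5·x_1^(−1/2) = p_1/p_2.
Thus x_1* = (5·p_2/p_1)² — independent of M — with the rest of income spent on x_2.
Plugging in: x_1* = (5·6/39.65)² = 0.5725.

x_1* = 0.5725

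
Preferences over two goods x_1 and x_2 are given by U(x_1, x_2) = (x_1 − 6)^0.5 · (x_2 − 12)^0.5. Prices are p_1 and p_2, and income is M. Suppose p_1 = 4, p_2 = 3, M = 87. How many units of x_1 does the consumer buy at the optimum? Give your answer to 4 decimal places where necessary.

x_1* = 9.375

Substituting into the budget: x_1* = 6 + 0.5·(M − 6·p_1 − 12·p_2)/p_1, and x_2* = 12 + 0.5·(…)/p_2.
Discretionary income = 87 − 6·4 − 12·3 = 27; x_1* = 6 + 0.5·27/4 = 9.375.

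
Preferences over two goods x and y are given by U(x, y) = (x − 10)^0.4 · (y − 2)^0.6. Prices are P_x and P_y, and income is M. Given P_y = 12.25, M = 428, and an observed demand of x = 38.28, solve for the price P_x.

P_x = 5

Let x' = x−10, y' = y−2. MRS = (2/3)·y'/x' = P_x/P_y.
Substituting into the budget: x* = 10 + 0.4·(M − 10·P_x − 2·P_y)/P_x, and y* = 2 + 0.6·(…)/P_y.
Set x* = 38.28 in the demand function and solve for P_x: P_x = 5.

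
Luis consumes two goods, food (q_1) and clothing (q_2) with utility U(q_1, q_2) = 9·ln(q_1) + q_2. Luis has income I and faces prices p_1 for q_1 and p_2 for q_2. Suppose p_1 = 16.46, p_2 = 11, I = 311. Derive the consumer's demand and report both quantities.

q_1* = 6.0146, q_2* = 19.2727

Set MRS = p_1/p_2: (9/q_1)/1 = p_1/p_2.
So q_1*(p_1,p_2) = 9·p_2/p_1, independent of income; and q_2* = (I − 9·p_2)/p_2.
At the given prices: q_1* = 9·11/16.46 = 6.0146, and q_2* = 19.2727.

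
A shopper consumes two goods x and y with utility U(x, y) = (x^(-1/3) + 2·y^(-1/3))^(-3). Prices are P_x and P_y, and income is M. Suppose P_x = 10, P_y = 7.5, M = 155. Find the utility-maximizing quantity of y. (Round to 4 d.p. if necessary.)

y* = 12.6098

Substitute y = (y/x)·x into the budget: x* = M/(P_x + P_y·(y/x)).
Numerically y/x = 2.086779, so x* = 155/(10 + 7.5·2.086779) = 6.0427 and y* = 2.086779·6.0427 = 12.6098.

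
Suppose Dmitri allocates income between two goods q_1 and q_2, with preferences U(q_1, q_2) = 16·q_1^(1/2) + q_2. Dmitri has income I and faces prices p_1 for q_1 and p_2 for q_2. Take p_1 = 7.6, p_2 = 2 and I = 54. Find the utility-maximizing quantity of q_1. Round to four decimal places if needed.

Utility is quasi-linear in q_2; the FOC for q_1 is 8/√q_1 = p_1/p_2.
Thus q_1* = (8·p_2/p_1)² — independent of I — with the rest of income spent on q_2.
Plugging in: q_1* = (8·2/7.6)² = 4.4321.

q_1* = 4.4321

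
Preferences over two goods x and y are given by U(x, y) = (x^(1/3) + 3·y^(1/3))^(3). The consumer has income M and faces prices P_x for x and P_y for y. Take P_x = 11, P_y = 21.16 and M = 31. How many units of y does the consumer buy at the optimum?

y* = 1.1564

MU_x ∝ x^(-2/3), MU_y ∝ 3·y^(-2/3), so MRS = (1/3)·(y/x)^(2/3) = P_x/P_y.
Solve for the ratio: y/x = [3·P_x/P_y]^(1.5).
Substitute y = (y/x)·x into the budget: x* = M/(P_x + P_y·(y/x)).
Numerically y/x = 1.947589, so x* = 31/(11 + 21.16·1.947589) = 0.5937 and y* = 1.947589·0.5937 = 1.1564.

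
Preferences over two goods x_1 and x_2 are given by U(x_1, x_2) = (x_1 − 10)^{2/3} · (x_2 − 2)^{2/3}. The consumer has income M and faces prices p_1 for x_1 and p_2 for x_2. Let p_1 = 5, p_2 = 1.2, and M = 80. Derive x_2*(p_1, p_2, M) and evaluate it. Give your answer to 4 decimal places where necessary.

MRS = (x_2−2)/(x_1−10). Tangency with p_1/p_2 gives x_2−2 = (p_1/p_2)·(x_1−10).
Substituting into the budget: x_1* = 10 + 0.5·(M − 10·p_1 − 2·p_2)/p_1, and x_2* = 2 + 0.5·(…)/p_2.
Discretionary income = 80 − 10·5 − 2·1.2 = 27.6; x_2* = 2 + 0.5·27.6/1.2 = 13.5.

x_2* = 13.5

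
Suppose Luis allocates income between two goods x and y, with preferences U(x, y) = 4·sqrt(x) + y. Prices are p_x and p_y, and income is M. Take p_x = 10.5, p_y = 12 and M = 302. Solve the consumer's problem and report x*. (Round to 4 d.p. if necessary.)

x* = 5.2245

MU_x = 2/√x, MU_y = 1. Tangency: 2/√x = p_x/p_y.
Thus x* = (2·p_y/p_x)² — independent of M — with the rest of income spent on y.
Plugging in: x* = (2·12/10.5)² = 5.2245.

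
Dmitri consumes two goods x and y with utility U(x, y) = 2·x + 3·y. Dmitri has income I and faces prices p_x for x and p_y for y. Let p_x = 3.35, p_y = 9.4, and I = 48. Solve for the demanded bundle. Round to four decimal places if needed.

Perfect substitutes: compare marginal utility per dollar. 2/p_x vs 3/p_y → 0.597 vs 0.3191.
x gives more utility per dollar, so spend all income on x: x* = I/p_x, y* = 0.
Numerically: x* = 14.3284, y* = 0.

x* = 14.3284, y* = 0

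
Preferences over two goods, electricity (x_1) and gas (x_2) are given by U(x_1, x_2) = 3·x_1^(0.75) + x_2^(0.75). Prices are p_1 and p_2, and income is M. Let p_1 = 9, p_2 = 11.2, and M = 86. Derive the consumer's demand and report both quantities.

x_1* = 9.4947, x_2* = 0.0489

Substitute x_2 = (x_2/x_1)·x_1 into the budget: x_1* = M/(p_1 + p_2·(x_2/x_1)).
Numerically x_2/x_1 = 0.005148, so x_1* = 86/(9 + 11.2·0.005148) = 9.4947 and x_2* = 0.005148·9.4947 = 0.0489.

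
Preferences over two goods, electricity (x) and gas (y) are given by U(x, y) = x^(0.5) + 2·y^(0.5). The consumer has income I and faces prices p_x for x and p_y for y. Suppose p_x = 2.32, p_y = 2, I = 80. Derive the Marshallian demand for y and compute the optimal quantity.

y* = 32.9078

MU_x ∝ x^(-0.5), MU_y ∝ 2·y^(-0.5), so MRS = (1/2)·(y/x)^(0.5) = p_x/p_y.
Hence y/x = (2·p_x/p_y)^(1/(0.5)), i.e. raised to the 2 power.
Substitute y = (y/x)·x into the budget: x* = I/(p_x + p_y·(y/x)).
Numerically y/x = 5.3824, so x* = 80/(2.32 + 2·5.3824) = 6.114 and y* = 5.3824·6.114 = 32.9078.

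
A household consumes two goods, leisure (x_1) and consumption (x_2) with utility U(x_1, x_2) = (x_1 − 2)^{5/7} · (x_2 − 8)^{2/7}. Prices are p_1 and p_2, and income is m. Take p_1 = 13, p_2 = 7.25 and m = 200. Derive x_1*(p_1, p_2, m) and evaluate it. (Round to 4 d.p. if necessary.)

x_1* = 8.3736

This is Cobb-Douglas in (x_1−2, x_2−8): tangency gives 5/7·p_2·(x_2−8) = 2/7·p_1·(x_1−2).
After buying the subsistence bundle (2, 8), a share 5/7 of the remaining income goes to x_1: x_1* = 2 + 5/7·(m − 2p_1 − 8p_2)/p_1.
Discretionary income = 200 − 2·13 − 8·7.25 = 116; x_1* = 2 + 5/7·116/13 = 8.3736.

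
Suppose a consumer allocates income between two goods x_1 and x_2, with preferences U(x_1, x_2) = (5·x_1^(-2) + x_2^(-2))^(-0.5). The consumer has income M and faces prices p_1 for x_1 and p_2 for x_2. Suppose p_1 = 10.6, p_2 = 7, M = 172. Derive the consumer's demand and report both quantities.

From the CES first-order condition, 5·(x_2/x_1)^(3) = p_1/p_2.
Solve for the ratio: x_2/x_1 = [(1/5)·p_1/p_2]^(1/3).
With the ratio pinned down, the budget gives x_1* = M/(p_1 + p_2·(x_2/x_1)) and x_2* = (x_2/x_1)·x_1*.
Numerically x_2/x_1 = 0.671551, so x_1* = 172/(10.6 + 7·0.671551) = 11.2412 and x_2* = 0.671551·11.2412 = 7.549.

x_1* = 11.2412, x_2* = 7.549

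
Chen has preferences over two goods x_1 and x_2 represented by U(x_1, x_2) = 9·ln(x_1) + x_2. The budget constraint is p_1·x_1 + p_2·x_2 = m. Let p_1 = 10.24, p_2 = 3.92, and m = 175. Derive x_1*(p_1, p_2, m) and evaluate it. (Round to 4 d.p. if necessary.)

x_1* = 3.4453

Set MRS = p_1/p_2: (9/x_1)/1 = p_1/p_2.
So x_1*(p_1,p_2) = 9·p_2/p_1, independent of income; and x_2* = (m − 9·p_2)/p_2.
At the given prices: x_1* = 9·3.92/10.24 = 3.4453.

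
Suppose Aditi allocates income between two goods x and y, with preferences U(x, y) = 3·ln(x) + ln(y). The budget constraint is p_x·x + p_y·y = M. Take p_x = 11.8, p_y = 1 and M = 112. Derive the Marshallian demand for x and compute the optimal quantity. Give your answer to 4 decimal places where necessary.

The MRS is 3·y/x. Set MRS = p_x/p_y.
Rearranging, p_y·y = (1/3)·p_x·x. Substituting into the budget gives p_x·x·(1 + (1/3)) = M.
Demand: x*(p_x,p_y,M) = 0.75·M/p_x and y* = 0.25·M/p_y.
At p_x=11.8, p_y=1, M=112: x* = 0.75·112/11.8 = 7.1186.

x* = 7.1186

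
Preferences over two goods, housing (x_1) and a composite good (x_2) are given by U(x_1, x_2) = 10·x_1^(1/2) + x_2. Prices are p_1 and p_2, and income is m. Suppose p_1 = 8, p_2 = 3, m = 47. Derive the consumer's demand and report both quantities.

Utility is quasi-linear in x_2; the FOC for x_1 is 5/√x_1 = p_1/p_2.
Thus x_1* = (5·p_2/p_1)² — independent of m — with the rest of income spent on x_2.
Plugging in: x_1* = (5·3/8)² = 3.5156, x_2* = 6.2917.

x_1* = 3.5156, x_2* = 6.2917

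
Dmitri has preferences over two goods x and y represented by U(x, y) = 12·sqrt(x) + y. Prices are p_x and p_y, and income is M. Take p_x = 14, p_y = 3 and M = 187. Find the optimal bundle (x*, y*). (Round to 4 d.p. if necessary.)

x* = 1.6531, y* = 54.619

MU_x = 6/√x, MU_y = 1. Tangency: 6/√x = p_x/p_y.
Solve: √x = 6·p_y/p_x, so x*(p_x,p_y) = (6·p_y/p_x)², and y* = (M − p_x·x*)/p_y.
Plugging in: x* = (6·3/14)² = 1.6531, y* = 54.619.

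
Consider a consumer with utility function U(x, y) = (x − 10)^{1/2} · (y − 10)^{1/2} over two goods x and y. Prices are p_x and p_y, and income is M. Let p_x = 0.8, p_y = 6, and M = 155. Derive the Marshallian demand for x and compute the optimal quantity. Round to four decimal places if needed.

x* = 64.375

MRS = (y−10)/(x−10). Tangency with p_x/p_y gives y−10 = (p_x/p_y)·(x−10).
After buying the subsistence bundle (10, 10), a share 0.5 of the remaining income goes to x: x* = 10 + 0.5·(M − 10p_x − 10p_y)/p_x.
Discretionary income = 155 − 10·0.8 − 10·6 = 87; x* = 10 + 0.5·87/0.8 = 64.375.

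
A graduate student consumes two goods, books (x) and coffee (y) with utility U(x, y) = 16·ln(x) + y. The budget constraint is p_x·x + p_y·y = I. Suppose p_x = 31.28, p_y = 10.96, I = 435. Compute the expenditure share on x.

MU_x = 16/x, MU_y = 1. Tangency: 16/x = p_x/p_y.
So x*(p_x,p_y) = 16·p_y/p_x, independent of income; and y* = (I − 16·p_y)/p_y.
At the given prices: x* = 16·10.96/31.28 = 5.6061, and y* = 23.6898.
Expenditure on x: 31.28·5.6061 = 175.36; share = 0.4031.

share on x = 0.4031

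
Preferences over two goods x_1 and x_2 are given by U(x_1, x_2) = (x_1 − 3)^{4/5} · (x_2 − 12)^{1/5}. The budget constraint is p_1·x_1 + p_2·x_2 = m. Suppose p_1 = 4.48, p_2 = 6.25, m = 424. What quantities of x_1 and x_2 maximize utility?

Let x_1' = x_1−3, x_2' = x_2−12. MRS = 4·x_2'/x_1' = p_1/p_2.
After buying the subsistence bundle (3, 12), a share 0.8 of the remaining income goes to x_1: x_1* = 3 + 0.8·(m − 3p_1 − 12p_2)/p_1.
Discretionary income = 424 − 3·4.48 − 12·6.25 = 335.56; x_1* = 3 + 0.8·335.56/4.48 = 62.9214; x_2* = 12 + 0.2·335.56/6.25 = 22.7379.

x_1* = 62.9214, x_2* = 22.7379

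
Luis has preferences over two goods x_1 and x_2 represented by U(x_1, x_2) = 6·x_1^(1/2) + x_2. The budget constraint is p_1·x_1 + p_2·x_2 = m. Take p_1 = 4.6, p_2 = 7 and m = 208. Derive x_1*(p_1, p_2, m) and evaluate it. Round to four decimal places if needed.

x_1* = 20.8412

MU_x_1 = 3/√x_1, MU_x_2 = 1. Tangency: 3/√x_1 = p_1/p_2.
Thus x_1* = (3·p_2/p_1)² — independent of m — with the rest of income spent on x_2.
Plugging in: x_1* = (3·7/4.6)² = 20.8412.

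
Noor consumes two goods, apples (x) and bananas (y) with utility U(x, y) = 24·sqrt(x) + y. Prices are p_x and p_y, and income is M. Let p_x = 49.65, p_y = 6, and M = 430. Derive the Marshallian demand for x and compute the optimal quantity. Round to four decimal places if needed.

MU_x = 12/√x, MU_y = 1. Tangency: 12/√x = p_x/p_y.
Thus x* = (12·p_y/p_x)² — independent of M — with the rest of income spent on y.
Plugging in: x* = (12·6/49.65)² = 2.1029.

x* = 2.1029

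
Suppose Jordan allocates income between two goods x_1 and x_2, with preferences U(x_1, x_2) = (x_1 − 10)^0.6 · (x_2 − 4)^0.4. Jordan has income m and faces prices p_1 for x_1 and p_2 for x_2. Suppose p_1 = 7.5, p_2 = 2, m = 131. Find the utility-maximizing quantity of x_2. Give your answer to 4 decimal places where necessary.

x_2* = 13.6

Let x_1' = x_1−10, x_2' = x_2−4. MRS = (3/2)·x_2'/x_1' = p_1/p_2.
After buying the subsistence bundle (10, 4), a share 0.6 of the remaining income goes to x_1: x_1* = 10 + 0.6·(m − 10p_1 − 4p_2)/p_1.
Discretionary income = 131 − 10·7.5 − 4·2 = 48; x_2* = 4 + 0.4·48/2 = 13.6.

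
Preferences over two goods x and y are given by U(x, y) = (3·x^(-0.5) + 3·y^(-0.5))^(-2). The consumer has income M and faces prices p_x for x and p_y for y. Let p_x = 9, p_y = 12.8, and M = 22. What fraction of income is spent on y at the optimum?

share on y = 0.5293

Numerically y/x = 0.790718, so x* = 22/(9 + 12.8·0.790718) = 1.1506 and y* = 0.790718·1.1506 = 0.9098.
Expenditure on y: 12.8·0.9098 = 11.645; share = 0.5293.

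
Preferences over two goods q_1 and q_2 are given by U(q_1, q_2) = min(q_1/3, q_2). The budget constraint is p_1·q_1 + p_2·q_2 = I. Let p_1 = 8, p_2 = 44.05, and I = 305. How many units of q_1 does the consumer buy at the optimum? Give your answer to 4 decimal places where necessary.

q_1* = 13.446

With perfect complements, no substitution: consume in ratio q_1:q_2 = 3:1.
Budget: p_1·q_1 + p_2·(1/3)·q_1 = I, so (3·p_1 + p_2)·q_1 = 3·I.
Demand: q_1*(p_1,p_2,I) = 3·I/(3·p_1 + p_2), q_2* = I/(3·p_1 + p_2).
Here 3·8 + 44.05 = 68.05, giving q_1* = 13.446.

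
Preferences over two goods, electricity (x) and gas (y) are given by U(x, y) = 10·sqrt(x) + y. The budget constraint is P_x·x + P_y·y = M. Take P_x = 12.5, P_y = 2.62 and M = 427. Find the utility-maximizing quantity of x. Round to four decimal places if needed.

MU_x = 5/√x, MU_y = 1. Tangency: 5/√x = P_x/P_y.
Solve: √x = 5·P_y/P_x, so x*(P_x,P_y) = (5·P_y/P_x)², and y* = (M − P_x·x*)/P_y.
Plugging in: x* = (5·2.62/12.5)² = 1.0983.

x* = 1.0983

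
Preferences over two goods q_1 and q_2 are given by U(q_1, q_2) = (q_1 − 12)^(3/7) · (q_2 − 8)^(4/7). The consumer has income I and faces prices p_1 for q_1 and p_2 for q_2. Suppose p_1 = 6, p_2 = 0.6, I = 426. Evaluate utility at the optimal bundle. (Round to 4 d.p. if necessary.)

Let q_1' = q_1−12, q_2' = q_2−8. MRS = (3/4)·q_2'/q_1' = p_1/p_2.
Substituting into the budget: q_1* = 12 + 3/7·(I − 12·p_1 − 8·p_2)/p_1, and q_2* = 8 + 4/7·(…)/p_2.
Discretionary income = 426 − 12·6 − 8·0.6 = 349.2; q_1* = 12 + 3/7·349.2/6 = 36.9429; q_2* = 8 + 4/7·349.2/0.6 = 340.5714.
Utility at the optimum: U(36.9429, 340.5714) = 109.5893.

V = 109.5893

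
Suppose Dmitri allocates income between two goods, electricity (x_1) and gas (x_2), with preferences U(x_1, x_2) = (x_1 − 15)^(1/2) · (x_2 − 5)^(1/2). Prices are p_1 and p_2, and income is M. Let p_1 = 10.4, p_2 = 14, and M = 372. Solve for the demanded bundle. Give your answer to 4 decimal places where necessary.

Discretionary income = 372 − 15·10.4 − 5·14 = 146; x_1* = 15 + 0.5·146/10.4 = 22.0192; x_2* = 5 + 0.5·146/14 = 10.2143.

x_1* = 22.0192, x_2* = 10.2143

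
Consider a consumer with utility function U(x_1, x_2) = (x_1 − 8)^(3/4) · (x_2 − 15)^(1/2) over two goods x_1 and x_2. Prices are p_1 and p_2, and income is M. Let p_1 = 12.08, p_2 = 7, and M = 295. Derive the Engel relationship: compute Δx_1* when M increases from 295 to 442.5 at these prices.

MRS = (3/2)·(x_2−15)/(x_1−8). Tangency with p_1/p_2 gives x_2−15 = (2/3)·(p_1/p_2)·(x_1−8).
Substituting into the budget: x_1* = 8 + 0.6·(M − 8·p_1 − 15·p_2)/p_1, and x_2* = 15 + 0.4·(…)/p_2.
Discretionary income = 295 − 8·12.08 − 15·7 = 93.36; x_1* = 8 + 0.6·93.36/12.08 = 12.6371.
At M' = 442.5: x_1* = 19.9632. Change: 19.9632 − 12.6371 = 7.3262.

Δx_1* = 7.3262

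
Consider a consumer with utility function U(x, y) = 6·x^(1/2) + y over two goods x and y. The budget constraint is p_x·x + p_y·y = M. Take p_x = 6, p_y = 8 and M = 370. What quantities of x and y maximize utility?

x* = 16, y* = 34.25

Plugging in: x* = (3·8/6)² = 16, y* = 34.25.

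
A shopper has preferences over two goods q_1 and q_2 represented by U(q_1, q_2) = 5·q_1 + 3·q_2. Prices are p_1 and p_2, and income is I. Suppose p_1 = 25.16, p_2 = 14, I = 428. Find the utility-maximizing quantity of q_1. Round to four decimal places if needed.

Linear utility — the consumer picks whichever good has higher MU/price: 5/25.16 = 0.1987 vs 3/14 = 0.2143.
q_2 gives more utility per dollar, so spend all income on q_2: q_2* = I/p_2, q_1* = 0.
Numerically: q_1* = 0, q_2* = 30.5714.

q_1* = 0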